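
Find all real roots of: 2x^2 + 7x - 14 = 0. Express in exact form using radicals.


Using the quadratic formula: x = (-b ± sqrt(b^2 - 4ac)) / (2a)
Here a = 2, b = 7, c = -14
Discriminant = b^2 - 4ac = 7^2 - 4(2)(-14) = 49 + 112 = 161
Since discriminant = 161 > 0, there are two real roots.
x = (-7 ± sqrt(161)) / 4
Numerically: x ≈ 1.4221 or x ≈ -4.9221

x = (-7 + sqrt(161)) / 4 or x = (-7 - sqrt(161)) / 4


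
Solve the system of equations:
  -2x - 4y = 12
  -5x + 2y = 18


Using Cramer's rule:
Determinant D = (-2)(2) - (-5)(-4) = -4 - 20 = -24
Dx = (12)(2) - (18)(-4) = 24 + 72 = 96
Dy = (-2)(18) - (-5)(12) = -36 + 60 = 24
x = Dx/D = 96/-24 = -4
y = Dy/D = 24/-24 = -1

x = -4, y = -1


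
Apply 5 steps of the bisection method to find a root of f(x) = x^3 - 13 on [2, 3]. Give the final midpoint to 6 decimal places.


f(x) = x^3 - 13
f(2) = -5 < 0
f(3) = 14 > 0

Step 1: midpoint = (2.000000 + 3.000000)/2 = 2.500000
  f(2.500000) = 2.625000
  f(mid) > 0, so root is in [2.000000, 2.500000]

Step 2: midpoint = (2.000000 + 2.500000)/2 = 2.250000
  f(2.250000) = -1.609375
  f(mid) < 0, so root is in [2.250000, 2.500000]

Step 3: midpoint = (2.250000 + 2.500000)/2 = 2.375000
  f(2.375000) = 0.396484
  f(mid) > 0, so root is in [2.250000, 2.375000]

Step 4: midpoint = (2.250000 + 2.375000)/2 = 2.312500
  f(2.312500) = -0.633545
  f(mid) < 0, so root is in [2.312500, 2.375000]

Step 5: midpoint = (2.312500 + 2.375000)/2 = 2.343750
  f(2.343750) = -0.125397
  f(mid) < 0, so root is in [2.343750, 2.375000]

midpoint = 2.343750


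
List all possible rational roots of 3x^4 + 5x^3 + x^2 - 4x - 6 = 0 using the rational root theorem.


Rational root theorem: possible roots are ±p/q where:
  p divides the constant term (-6): p ∈ {1, 2, 3, 6}
  q divides the leading coefficient (3): q ∈ {1, 3}

All possible rational roots: -6, -3, -2, -1, -2/3, -1/3, 1/3, 2/3, 1, 2, 3, 6

-6, -3, -2, -1, -2/3, -1/3, 1/3, 2/3, 1, 2, 3, 6


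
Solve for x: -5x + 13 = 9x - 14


Starting with: -5x + 13 = 9x - 14
Move all x terms to left: (-5 - 9)x = -14 - 13
Simplify: -14x = -27
Divide both sides by -14: x = 27/14

x = 27/14


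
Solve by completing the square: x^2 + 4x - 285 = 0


Start: x^2 + 4x - 285 = 0
Move constant: x^2 + 4x = 285
Half of 4 is 2, squared is 4
Add 4 to both sides: x^2 + 4x + 4 = 289
(x + 2)^2 = 289
x + 2 = ±17
x = -2 + 17 = 15 or x = -2 - 17 = -19

x = -19, x = 15


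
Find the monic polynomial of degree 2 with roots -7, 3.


A monic polynomial with roots -7, 3 is:
p(x) = (x + 7)(x - 3)
After multiplying by (x + 7): x + 7
After multiplying by (x - 3): x^2 + 4x - 21

x^2 + 4x - 21


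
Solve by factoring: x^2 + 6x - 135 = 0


We need two numbers that multiply to -135 and add to 6.
Those numbers are -9 and 15 (since (-9) * 15 = -135 and (-9) + 15 = 6).
So x^2 + 6x - 135 = (x - 9)(x + 15) = 0
Setting each factor to zero: x = 9 or x = -15

x = -15, x = 9


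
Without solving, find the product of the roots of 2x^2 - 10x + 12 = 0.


By Vieta's formulas for ax^2 + bx + c = 0:
  Sum of roots = -b/a
  Product of roots = c/a

Here a = 2, b = -10, c = 12
Sum = -(-10)/2 = 5
Product = 12/2 = 6

Product = 6


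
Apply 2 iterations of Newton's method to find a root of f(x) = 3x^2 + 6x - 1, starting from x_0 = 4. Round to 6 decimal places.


Newton's method: x_(n+1) = x_n - f(x_n)/f'(x_n)
f(x) = 3x^2 + 6x - 1
f'(x) = 6x + 6

Iteration 1:
  f(4.000000) = 71.000000
  f'(4.000000) = 30.000000
  x_1 = 4.000000 - (71.000000)/(30.000000) = 1.633333

Iteration 2:
  f(1.633333) = 16.803333
  f'(1.633333) = 15.800000
  x_2 = 1.633333 - (16.803333)/(15.800000) = 0.569831

x_2 = 0.569831


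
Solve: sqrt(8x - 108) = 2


Square both sides: 8x - 108 = 2^2 = 4
8x = 4 + 108 = 112
x = 14
Check: sqrt(8*14 - 108) = sqrt(4) = 2 ✓

x = 14


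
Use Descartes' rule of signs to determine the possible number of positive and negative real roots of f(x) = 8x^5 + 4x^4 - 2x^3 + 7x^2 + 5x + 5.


Descartes' rule of signs:

For positive roots, count sign changes in f(x) = 8x^5 + 4x^4 - 2x^3 + 7x^2 + 5x + 5:
Signs of coefficients: +, +, -, +, +, +
Number of sign changes: 2
Possible positive real roots: 2, 0

For negative roots, examine f(-x) = -8x^5 + 4x^4 + 2x^3 + 7x^2 - 5x + 5:
Signs of coefficients: -, +, +, +, -, +
Number of sign changes: 3
Possible negative real roots: 3, 1

Positive roots: 2 or 0; Negative roots: 3 or 1


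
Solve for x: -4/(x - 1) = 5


Multiply both sides by (x - 1): -4 = 5(x - 1)
Distribute: -4 = 5x - 5
5x = -4 + 5 = 1
x = 1/5

x = 1/5


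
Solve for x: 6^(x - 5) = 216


Express both sides with the same base.
216 = 6^3
Since the bases match, equate exponents: x - 5 = 3
So x = 3 - (-5) = 8

x = 8


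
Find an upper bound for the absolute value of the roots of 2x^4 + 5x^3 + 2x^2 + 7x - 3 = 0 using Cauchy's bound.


Cauchy's bound: all roots r satisfy |r| <= 1 + max(|a_i/a_n|) for i = 0,...,n-1
where a_n is the leading coefficient.

Coefficients: [2, 5, 2, 7, -3]
Leading coefficient a_n = 2
Ratios |a_i/a_n|: 5/2, 1, 7/2, 3/2
Maximum ratio: 7/2
Cauchy's bound: |r| <= 1 + 7/2 = 9/2

Upper bound = 9/2


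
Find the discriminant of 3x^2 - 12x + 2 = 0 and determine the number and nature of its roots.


For ax^2 + bx + c = 0, discriminant D = b^2 - 4ac
Here a = 3, b = -12, c = 2
D = (-12)^2 - 4(3)(2) = 144 - 24 = 120

D = 120 > 0 but not a perfect square
The equation has 2 distinct real irrational roots.

Discriminant = 120, 2 distinct real irrational roots


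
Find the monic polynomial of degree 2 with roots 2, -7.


A monic polynomial with roots 2, -7 is:
p(x) = (x - 2)(x + 7)
After multiplying by (x - 2): x - 2
After multiplying by (x + 7): x^2 + 5x - 14

x^2 + 5x - 14


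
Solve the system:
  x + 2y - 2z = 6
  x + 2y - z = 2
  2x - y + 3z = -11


Using Cramer's rule. Expand each determinant along the first row.
D  = 1*[2*3 - (-1)*(-1)] - 2*[1*3 - (-1)*2] + (-2)*[1*(-1) - 2*2]
  = 1*(5) - 2*(5) + (-2)*(-5) = 5
Dx = 6*[2*3 - (-1)*(-1)] - 2*[2*3 - (-1)*(-11)] + (-2)*[2*(-1) - 2*(-11)]
  = 6*(5) - 2*(-5) + (-2)*(20) = 0
Dy = 1*[2*3 - (-1)*(-11)] - 6*[1*3 - (-1)*2] + (-2)*[1*(-11) - 2*2]
  = 1*(-5) - 6*(5) + (-2)*(-15) = -5
Dz = 1*[2*(-11) - 2*(-1)] - 2*[1*(-11) - 2*2] + 6*[1*(-1) - 2*2]
  = 1*(-20) - 2*(-15) + 6*(-5) = -20
x = Dx/D = 0/5 = 0, y = Dy/D = -5/5 = -1, z = Dz/D = -20/5 = -4
Check eq1: (1)(0) + (2)(-1) + (-2)(-4) = 6 = 6 ✓
Check eq2: (1)(0) + (2)(-1) + (-1)(-4) = 2 = 2 ✓
Check eq3: (2)(0) + (-1)(-1) + (3)(-4) = -11 = -11 ✓

x = 0, y = -1, z = -4


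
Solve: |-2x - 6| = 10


An absolute value equation |expr| = 10 gives two cases:
Case 1: -2x - 6 = 10
  -2x = 16, so x = -8
Case 2: -2x - 6 = -10
  -2x = -4, so x = 2

x = -8, x = 2


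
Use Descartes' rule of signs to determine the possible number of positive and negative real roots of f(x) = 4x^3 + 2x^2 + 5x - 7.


Descartes' rule of signs:

For positive roots, count sign changes in f(x) = 4x^3 + 2x^2 + 5x - 7:
Signs of coefficients: +, +, +, -
Number of sign changes: 1
Possible positive real roots: 1

For negative roots, examine f(-x) = -4x^3 + 2x^2 - 5x - 7:
Signs of coefficients: -, +, -, -
Number of sign changes: 2
Possible negative real roots: 2, 0

Positive roots: 1; Negative roots: 2 or 0


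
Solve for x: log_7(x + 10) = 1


Convert to exponential form: x + 10 = 7^1 = 7
x = 7 - 10 = -3
Check: log_7(-3 + 10) = log_7(7) = log_7(7) = 1 ✓

x = -3


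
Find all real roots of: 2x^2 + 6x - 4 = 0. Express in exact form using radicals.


Using the quadratic formula: x = (-b ± sqrt(b^2 - 4ac)) / (2a)
Here a = 2, b = 6, c = -4
Discriminant = b^2 - 4ac = 6^2 - 4(2)(-4) = 36 + 32 = 68
Since discriminant = 68 > 0, there are two real roots.
x = (-6 ± 2*sqrt(17)) / 4
Simplifying: x = (-3 ± sqrt(17)) / 2
Numerically: x ≈ 0.5616 or x ≈ -3.5616

x = (-3 + sqrt(17)) / 2 or x = (-3 - sqrt(17)) / 2


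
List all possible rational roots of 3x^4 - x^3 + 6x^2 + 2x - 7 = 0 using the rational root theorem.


Rational root theorem: possible roots are ±p/q where:
  p divides the constant term (-7): p ∈ {1, 7}
  q divides the leading coefficient (3): q ∈ {1, 3}

All possible rational roots: -7, -7/3, -1, -1/3, 1/3, 1, 7/3, 7

-7, -7/3, -1, -1/3, 1/3, 1, 7/3, 7


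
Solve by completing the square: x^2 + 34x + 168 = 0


Start: x^2 + 34x + 168 = 0
Move constant: x^2 + 34x = -168
Half of 34 is 17, squared is 289
Add 289 to both sides: x^2 + 34x + 289 = 121
(x + 17)^2 = 121
x + 17 = ±11
x = -17 + 11 = -6 or x = -17 - 11 = -28

x = -28, x = -6


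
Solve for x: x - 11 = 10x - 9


Starting with: x - 11 = 10x - 9
Move all x terms to left: (1 - 10)x = -9 + 11
Simplify: -9x = 2
Divide both sides by -9: x = -2/9

x = -2/9


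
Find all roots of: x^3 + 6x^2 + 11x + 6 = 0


Let p(x) = x^3 + 6x^2 + 11x + 6. By the rational root theorem (leading coefficient 1), any rational root is an integer divisor of 6: try ±1, ±2, ... in turn.
Test x = 1: value = 24 ≠ 0.
Test x = -1: value = 0 ✓, so (x + 1) is a factor.
Synthetic division by (x + 1): bring down 1; 1(-1) + 6 = 5; 5(-1) + 11 = 6; 6(-1) + 6 = 0 → quotient x^2 + 5x + 6, remainder 0.
Solve the quadratic x^2 + 5x + 6 = 0: discriminant = 5^2 - 4(1)(6) = 25 - 24 = 1.
sqrt(1) = 1, so x = (-5 ± 1)/2: x = -2 or x = -3.
Collecting all roots found:

x = -3, x = -2, x = -1


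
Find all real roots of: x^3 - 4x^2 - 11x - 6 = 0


Let p(x) = x^3 - 4x^2 - 11x - 6. By the rational root theorem (leading coefficient 1), any rational root is an integer divisor of 6: try ±1, ±2, ... in turn.
Test x = 1: value = -20 ≠ 0.
Test x = -1: value = 0 ✓, so (x + 1) is a factor.
Synthetic division by (x + 1): bring down 1; 1(-1) - 4 = -5; (-5)(-1) - 11 = -6; (-6)(-1) - 6 = 0 → quotient x^2 - 5x - 6, remainder 0.
Solve the quadratic x^2 - 5x - 6 = 0: discriminant = (-5)^2 - 4(1)(-6) = 25 + 24 = 49.
sqrt(49) = 7, so x = (5 ± 7)/2: x = 6 or x = -1.

x = -1 (multiplicity 2), x = 6


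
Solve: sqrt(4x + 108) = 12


Square both sides: 4x + 108 = 12^2 = 144
4x = 144 - 108 = 36
x = 9
Check: sqrt(4*9 + 108) = sqrt(144) = 12 ✓

x = 9


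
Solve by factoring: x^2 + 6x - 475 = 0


We need two numbers that multiply to -475 and add to 6.
Those numbers are -19 and 25 (since (-19) * 25 = -475 and (-19) + 25 = 6).
So x^2 + 6x - 475 = (x - 19)(x + 25) = 0
Setting each factor to zero: x = 19 or x = -25

x = -25, x = 19


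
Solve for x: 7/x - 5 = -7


Subtract -5 from both sides: 7/x = -2
Multiply both sides by x: 7 = -2 * x
Divide by -2: x = -7/2

x = -7/2


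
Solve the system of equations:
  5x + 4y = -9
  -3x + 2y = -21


Using Cramer's rule:
Determinant D = (5)(2) - (-3)(4) = 10 + 12 = 22
Dx = (-9)(2) - (-21)(4) = -18 + 84 = 66
Dy = (5)(-21) - (-3)(-9) = -105 - 27 = -132
x = Dx/D = 66/22 = 3
y = Dy/D = -132/22 = -6

x = 3, y = -6


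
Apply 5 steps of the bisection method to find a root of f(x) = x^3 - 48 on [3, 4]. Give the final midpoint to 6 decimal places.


f(x) = x^3 - 48
f(3) = -21 < 0
f(4) = 16 > 0

Step 1: midpoint = (3.000000 + 4.000000)/2 = 3.500000
  f(3.500000) = -5.125000
  f(mid) < 0, so root is in [3.500000, 4.000000]

Step 2: midpoint = (3.500000 + 4.000000)/2 = 3.750000
  f(3.750000) = 4.734375
  f(mid) > 0, so root is in [3.500000, 3.750000]

Step 3: midpoint = (3.500000 + 3.750000)/2 = 3.625000
  f(3.625000) = -0.365234
  f(mid) < 0, so root is in [3.625000, 3.750000]

Step 4: midpoint = (3.625000 + 3.750000)/2 = 3.687500
  f(3.687500) = 2.141357
  f(mid) > 0, so root is in [3.625000, 3.687500]

Step 5: midpoint = (3.625000 + 3.687500)/2 = 3.656250
  f(3.656250) = 0.877350
  f(mid) > 0, so root is in [3.625000, 3.656250]

midpoint = 3.656250


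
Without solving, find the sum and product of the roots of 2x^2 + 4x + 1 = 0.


By Vieta's formulas for ax^2 + bx + c = 0:
  Sum of roots = -b/a
  Product of roots = c/a

Here a = 2, b = 4, c = 1
Sum = -(4)/2 = -2
Product = 1/2 = 1/2

Sum = -2, Product = 1/2


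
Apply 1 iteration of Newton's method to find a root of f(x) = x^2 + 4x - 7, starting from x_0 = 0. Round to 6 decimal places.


Newton's method: x_(n+1) = x_n - f(x_n)/f'(x_n)
f(x) = x^2 + 4x - 7
f'(x) = 2x + 4

Iteration 1:
  f(0.000000) = -7.000000
  f'(0.000000) = 4.000000
  x_1 = 0.000000 - (-7.000000)/(4.000000) = 1.750000

x_1 = 1.750000


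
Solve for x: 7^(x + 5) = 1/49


Express both sides with the same base.
1/49 = 7^(-2)
Since the bases match, equate exponents: x + 5 = -2
So x = -2 - (5) = -7

x = -7


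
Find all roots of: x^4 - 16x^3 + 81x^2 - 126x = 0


The constant term is 0, so x = 0 is a root. Factor out x:
  x^3 - 16x^2 + 81x - 126 = 0
Let p(x) = x^3 - 16x^2 + 81x - 126. By the rational root theorem (leading coefficient 1), any rational root is an integer divisor of 126: try ±1, ±2, ... in turn.
Test x = 1: value = -60 ≠ 0.
Test x = -1: value = -224 ≠ 0.
Test x = 2: value = -20 ≠ 0.
Test x = -2: value = -360 ≠ 0.
Test x = 3: value = 0 ✓, so (x - 3) is a factor.
Synthetic division by (x - 3): bring down 1; 1(3) - 16 = -13; (-13)(3) + 81 = 42; 42(3) - 126 = 0 → quotient x^2 - 13x + 42, remainder 0.
Solve the quadratic x^2 - 13x + 42 = 0: discriminant = (-13)^2 - 4(1)(42) = 169 - 168 = 1.
sqrt(1) = 1, so x = (13 ± 1)/2: x = 7 or x = 6.
Collecting all roots found:

x = 0, x = 3, x = 6, x = 7


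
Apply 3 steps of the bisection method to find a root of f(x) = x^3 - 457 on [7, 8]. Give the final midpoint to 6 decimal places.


f(x) = x^3 - 457
f(7) = -114 < 0
f(8) = 55 > 0

Step 1: midpoint = (7.000000 + 8.000000)/2 = 7.500000
  f(7.500000) = -35.125000
  f(mid) < 0, so root is in [7.500000, 8.000000]

Step 2: midpoint = (7.500000 + 8.000000)/2 = 7.750000
  f(7.750000) = 8.484375
  f(mid) > 0, so root is in [7.500000, 7.750000]

Step 3: midpoint = (7.500000 + 7.750000)/2 = 7.625000
  f(7.625000) = -13.677734
  f(mid) < 0, so root is in [7.625000, 7.750000]

midpoint = 7.625000


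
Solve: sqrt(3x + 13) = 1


Square both sides: 3x + 13 = 1^2 = 1
3x = 1 - 13 = -12
x = -4
Check: sqrt(3*(-4) + 13) = sqrt(1) = 1 ✓

x = -4


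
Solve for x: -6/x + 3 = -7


Subtract 3 from both sides: -6/x = -10
Multiply both sides by x: -6 = -10 * x
Divide by -10: x = 3/5

x = 3/5


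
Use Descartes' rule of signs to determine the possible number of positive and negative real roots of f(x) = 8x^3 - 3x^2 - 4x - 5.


Descartes' rule of signs:

For positive roots, count sign changes in f(x) = 8x^3 - 3x^2 - 4x - 5:
Signs of coefficients: +, -, -, -
Number of sign changes: 1
Possible positive real roots: 1

For negative roots, examine f(-x) = -8x^3 - 3x^2 + 4x - 5:
Signs of coefficients: -, -, +, -
Number of sign changes: 2
Possible negative real roots: 2, 0

Positive roots: 1; Negative roots: 2 or 0


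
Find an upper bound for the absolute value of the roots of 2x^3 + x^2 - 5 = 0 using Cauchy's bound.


Cauchy's bound: all roots r satisfy |r| <= 1 + max(|a_i/a_n|) for i = 0,...,n-1
where a_n is the leading coefficient.

Coefficients: [2, 1, 0, -5]
Leading coefficient a_n = 2
Ratios |a_i/a_n|: 1/2, 0, 5/2
Maximum ratio: 5/2
Cauchy's bound: |r| <= 1 + 5/2 = 7/2

Upper bound = 7/2


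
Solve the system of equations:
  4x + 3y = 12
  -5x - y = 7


Using Cramer's rule:
Determinant D = (4)(-1) - (-5)(3) = -4 + 15 = 11
Dx = (12)(-1) - (7)(3) = -12 - 21 = -33
Dy = (4)(7) - (-5)(12) = 28 + 60 = 88
x = Dx/D = -33/11 = -3
y = Dy/D = 88/11 = 8

x = -3, y = 8


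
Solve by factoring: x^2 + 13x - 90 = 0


We need two numbers that multiply to -90 and add to 13.
Those numbers are -5 and 18 (since (-5) * 18 = -90 and (-5) + 18 = 13).
So x^2 + 13x - 90 = (x - 5)(x + 18) = 0
Setting each factor to zero: x = 5 or x = -18

x = -18, x = 5


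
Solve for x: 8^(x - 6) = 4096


Express both sides with the same base.
4096 = 8^4
Since the bases match, equate exponents: x - 6 = 4
So x = 4 - (-6) = 10

x = 10


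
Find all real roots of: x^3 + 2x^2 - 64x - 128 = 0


Let p(x) = x^3 + 2x^2 - 64x - 128. By the rational root theorem (leading coefficient 1), any rational root is an integer divisor of 128: try ±1, ±2, ... in turn.
Test x = 1: value = -189 ≠ 0.
Test x = -1: value = -63 ≠ 0.
Test x = 2: value = -240 ≠ 0.
Test x = -2: value = 0 ✓, so (x + 2) is a factor.
Synthetic division by (x + 2): bring down 1; 1(-2) + 2 = 0; 0(-2) - 64 = -64; (-64)(-2) - 128 = 0 → quotient x^2 - 64, remainder 0.
Solve the quadratic x^2 - 64 = 0: discriminant = 0^2 - 4(1)(-64) = 0 + 256 = 256.
sqrt(256) = 16, so x = (0 ± 16)/2: x = 8 or x = -8.

x = -8, x = -2, x = 8


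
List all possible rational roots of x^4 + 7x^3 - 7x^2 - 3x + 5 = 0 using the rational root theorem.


Rational root theorem: possible roots are ±p/q where:
  p divides the constant term (5): p ∈ {1, 5}
  q divides the leading coefficient (1): q ∈ {1}

All possible rational roots: -5, -1, 1, 5

-5, -1, 1, 5


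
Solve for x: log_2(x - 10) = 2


Convert to exponential form: x - 10 = 2^2 = 4
x = 4 + 10 = 14
Check: log_2(14 - 10) = log_2(4) = log_2(4) = 2 ✓

x = 14


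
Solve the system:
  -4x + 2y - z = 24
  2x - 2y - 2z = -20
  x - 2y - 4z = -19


Using Cramer's rule. Expand each determinant along the first row.
D  = (-4)*[(-2)*(-4) - (-2)*(-2)] - 2*[2*(-4) - (-2)*1] + (-1)*[2*(-2) - (-2)*1]
  = (-4)*(4) - 2*(-6) + (-1)*(-2) = -2
Dx = 24*[(-2)*(-4) - (-2)*(-2)] - 2*[(-20)*(-4) - (-2)*(-19)] + (-1)*[(-20)*(-2) - (-2)*(-19)]
  = 24*(4) - 2*(42) + (-1)*(2) = 10
Dy = (-4)*[(-20)*(-4) - (-2)*(-19)] - 24*[2*(-4) - (-2)*1] + (-1)*[2*(-19) - (-20)*1]
  = (-4)*(42) - 24*(-6) + (-1)*(-18) = -6
Dz = (-4)*[(-2)*(-19) - (-20)*(-2)] - 2*[2*(-19) - (-20)*1] + 24*[2*(-2) - (-2)*1]
  = (-4)*(-2) - 2*(-18) + 24*(-2) = -4
x = Dx/D = 10/-2 = -5, y = Dy/D = -6/-2 = 3, z = Dz/D = -4/-2 = 2
Check eq1: (-4)(-5) + (2)(3) + (-1)(2) = 24 = 24 ✓
Check eq2: (2)(-5) + (-2)(3) + (-2)(2) = -20 = -20 ✓
Check eq3: (1)(-5) + (-2)(3) + (-4)(2) = -19 = -19 ✓

x = -5, y = 3, z = 2


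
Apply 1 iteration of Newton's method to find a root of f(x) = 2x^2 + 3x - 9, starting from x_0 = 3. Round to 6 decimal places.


Newton's method: x_(n+1) = x_n - f(x_n)/f'(x_n)
f(x) = 2x^2 + 3x - 9
f'(x) = 4x + 3

Iteration 1:
  f(3.000000) = 18.000000
  f'(3.000000) = 15.000000
  x_1 = 3.000000 - (18.000000)/(15.000000) = 1.800000

x_1 = 1.800000


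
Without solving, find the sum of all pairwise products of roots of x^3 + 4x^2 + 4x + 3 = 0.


By Vieta's formulas for x^3 + bx^2 + cx + d = 0:
  r1 + r2 + r3 = -b/a = -4
  r1*r2 + r1*r3 + r2*r3 = c/a = 4
  r1*r2*r3 = -d/a = -3


Sum of pairwise products = 4


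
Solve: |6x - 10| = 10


An absolute value equation |expr| = 10 gives two cases:
Case 1: 6x - 10 = 10
  6x = 20, so x = 10/3
Case 2: 6x - 10 = -10
  6x = 0, so x = 0

x = 0, x = 10/3


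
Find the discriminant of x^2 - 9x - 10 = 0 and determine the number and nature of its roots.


For ax^2 + bx + c = 0, discriminant D = b^2 - 4ac
Here a = 1, b = -9, c = -10
D = (-9)^2 - 4(1)(-10) = 81 + 40 = 121

D = 121 > 0 and is a perfect square (sqrt = 11)
The equation has 2 distinct real rational roots.

Discriminant = 121, 2 distinct real rational roots


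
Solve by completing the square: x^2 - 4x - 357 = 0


Start: x^2 - 4x - 357 = 0
Move constant: x^2 - 4x = 357
Half of -4 is -2, squared is 4
Add 4 to both sides: x^2 - 4x + 4 = 361
(x - 2)^2 = 361
x - 2 = ±19
x = 2 + 19 = 21 or x = 2 - 19 = -17

x = -17, x = 21


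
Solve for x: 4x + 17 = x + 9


Starting with: 4x + 17 = x + 9
Move all x terms to left: (4 - 1)x = 9 - 17
Simplify: 3x = -8
Divide both sides by 3: x = -8/3

x = -8/3


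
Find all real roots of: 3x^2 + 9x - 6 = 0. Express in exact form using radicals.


Using the quadratic formula: x = (-b ± sqrt(b^2 - 4ac)) / (2a)
Here a = 3, b = 9, c = -6
Discriminant = b^2 - 4ac = 9^2 - 4(3)(-6) = 81 + 72 = 153
Since discriminant = 153 > 0, there are two real roots.
x = (-9 ± 3*sqrt(17)) / 6
Simplifying: x = (-3 ± sqrt(17)) / 2
Numerically: x ≈ 0.5616 or x ≈ -3.5616

x = (-3 + sqrt(17)) / 2 or x = (-3 - sqrt(17)) / 2


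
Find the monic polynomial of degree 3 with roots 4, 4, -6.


A monic polynomial with roots 4, 4, -6 is:
p(x) = (x - 4)(x - 4)(x + 6)
After multiplying by (x - 4): x - 4
After multiplying by (x - 4): x^2 - 8x + 16
After multiplying by (x + 6): x^3 - 2x^2 - 32x + 96

x^3 - 2x^2 - 32x + 96


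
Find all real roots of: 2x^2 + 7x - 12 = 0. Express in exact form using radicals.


Using the quadratic formula: x = (-b ± sqrt(b^2 - 4ac)) / (2a)
Here a = 2, b = 7, c = -12
Discriminant = b^2 - 4ac = 7^2 - 4(2)(-12) = 49 + 96 = 145
Since discriminant = 145 > 0, there are two real roots.
x = (-7 ± sqrt(145)) / 4
Numerically: x ≈ 1.2604 or x ≈ -4.7604

x = (-7 + sqrt(145)) / 4 or x = (-7 - sqrt(145)) / 4


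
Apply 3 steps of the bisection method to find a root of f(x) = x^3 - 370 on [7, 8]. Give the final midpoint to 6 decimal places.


f(x) = x^3 - 370
f(7) = -27 < 0
f(8) = 142 > 0

Step 1: midpoint = (7.000000 + 8.000000)/2 = 7.500000
  f(7.500000) = 51.875000
  f(mid) > 0, so root is in [7.000000, 7.500000]

Step 2: midpoint = (7.000000 + 7.500000)/2 = 7.250000
  f(7.250000) = 11.078125
  f(mid) > 0, so root is in [7.000000, 7.250000]

Step 3: midpoint = (7.000000 + 7.250000)/2 = 7.125000
  f(7.125000) = -8.294922
  f(mid) < 0, so root is in [7.125000, 7.250000]

midpoint = 7.125000


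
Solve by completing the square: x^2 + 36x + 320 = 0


Start: x^2 + 36x + 320 = 0
Move constant: x^2 + 36x = -320
Half of 36 is 18, squared is 324
Add 324 to both sides: x^2 + 36x + 324 = 4
(x + 18)^2 = 4
x + 18 = ±2
x = -18 + 2 = -16 or x = -18 - 2 = -20

x = -20, x = -16


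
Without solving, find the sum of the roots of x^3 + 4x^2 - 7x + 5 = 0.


By Vieta's formulas for x^3 + bx^2 + cx + d = 0:
  r1 + r2 + r3 = -b/a = -4
  r1*r2 + r1*r3 + r2*r3 = c/a = -7
  r1*r2*r3 = -d/a = -5


Sum = -4


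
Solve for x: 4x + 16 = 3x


Starting with: 4x + 16 = 3x
Move all x terms to left: (4 - 3)x = 0 - 16
Simplify: x = -16
Divide both sides by 1: x = -16

x = -16


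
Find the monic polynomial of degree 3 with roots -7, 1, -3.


A monic polynomial with roots -7, 1, -3 is:
p(x) = (x + 7)(x - 1)(x + 3)
After multiplying by (x + 7): x + 7
After multiplying by (x - 1): x^2 + 6x - 7
After multiplying by (x + 3): x^3 + 9x^2 + 11x - 21

x^3 + 9x^2 + 11x - 21


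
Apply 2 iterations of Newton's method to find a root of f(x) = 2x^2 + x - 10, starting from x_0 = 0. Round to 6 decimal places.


Newton's method: x_(n+1) = x_n - f(x_n)/f'(x_n)
f(x) = 2x^2 + x - 10
f'(x) = 4x + 1

Iteration 1:
  f(0.000000) = -10.000000
  f'(0.000000) = 1.000000
  x_1 = 0.000000 - (-10.000000)/(1.000000) = 10.000000

Iteration 2:
  f(10.000000) = 200.000000
  f'(10.000000) = 41.000000
  x_2 = 10.000000 - (200.000000)/(41.000000) = 5.121951

x_2 = 5.121951


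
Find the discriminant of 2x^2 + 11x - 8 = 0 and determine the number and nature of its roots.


For ax^2 + bx + c = 0, discriminant D = b^2 - 4ac
Here a = 2, b = 11, c = -8
D = (11)^2 - 4(2)(-8) = 121 + 64 = 185

D = 185 > 0 but not a perfect square
The equation has 2 distinct real irrational roots.

Discriminant = 185, 2 distinct real irrational roots


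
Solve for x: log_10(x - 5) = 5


Convert to exponential form: x - 5 = 10^5 = 100000
x = 100000 + 5 = 100005
Check: log_10(100005 - 5) = log_10(100000) = log_10(100000) = 5 ✓

x = 100005


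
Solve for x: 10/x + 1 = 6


Subtract 1 from both sides: 10/x = 5
Multiply both sides by x: 10 = 5 * x
Divide by 5: x = 2

x = 2


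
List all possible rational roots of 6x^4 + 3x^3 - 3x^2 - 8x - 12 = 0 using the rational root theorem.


Rational root theorem: possible roots are ±p/q where:
  p divides the constant term (-12): p ∈ {1, 2, 3, 4, 6, 12}
  q divides the leading coefficient (6): q ∈ {1, 2, 3, 6}

All possible rational roots: -12, -6, -4, -3, -2, -3/2, -4/3, -1, -2/3, -1/2, -1/3, -1/6, 1/6, 1/3, 1/2, 2/3, 1, 4/3, 3/2, 2, 3, 4, 6, 12

-12, -6, -4, -3, -2, -3/2, -4/3, -1, -2/3, -1/2, -1/3, -1/6, 1/6, 1/3, 1/2, 2/3, 1, 4/3, 3/2, 2, 3, 4, 6, 12


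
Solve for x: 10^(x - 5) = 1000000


Express both sides with the same base.
1000000 = 10^6
Since the bases match, equate exponents: x - 5 = 6
So x = 6 - (-5) = 11

x = 11


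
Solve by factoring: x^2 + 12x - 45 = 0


We need two numbers that multiply to -45 and add to 12.
Those numbers are -3 and 15 (since (-3) * 15 = -45 and (-3) + 15 = 12).
So x^2 + 12x - 45 = (x - 3)(x + 15) = 0
Setting each factor to zero: x = 3 or x = -15

x = -15, x = 3


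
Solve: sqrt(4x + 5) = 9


Square both sides: 4x + 5 = 9^2 = 81
4x = 81 - 5 = 76
x = 19
Check: sqrt(4*19 + 5) = sqrt(81) = 9 ✓

x = 19


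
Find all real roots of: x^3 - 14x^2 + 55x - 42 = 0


Let p(x) = x^3 - 14x^2 + 55x - 42. By the rational root theorem (leading coefficient 1), any rational root is an integer divisor of 42: try ±1, ±2, ... in turn.
Test x = 1: value = 0 ✓, so (x - 1) is a factor.
Synthetic division by (x - 1): bring down 1; 1(1) - 14 = -13; (-13)(1) + 55 = 42; 42(1) - 42 = 0 → quotient x^2 - 13x + 42, remainder 0.
Solve the quadratic x^2 - 13x + 42 = 0: discriminant = (-13)^2 - 4(1)(42) = 169 - 168 = 1.
sqrt(1) = 1, so x = (13 ± 1)/2: x = 7 or x = 6.

x = 1, x = 6, x = 7


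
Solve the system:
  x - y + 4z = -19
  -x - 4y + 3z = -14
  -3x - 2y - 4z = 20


Using Cramer's rule. Expand each determinant along the first row.
D  = 1*[(-4)*(-4) - 3*(-2)] - (-1)*[(-1)*(-4) - 3*(-3)] + 4*[(-1)*(-2) - (-4)*(-3)]
  = 1*(22) - (-1)*(13) + 4*(-10) = -5
Dx = (-19)*[(-4)*(-4) - 3*(-2)] - (-1)*[(-14)*(-4) - 3*20] + 4*[(-14)*(-2) - (-4)*20]
  = (-19)*(22) - (-1)*(-4) + 4*(108) = 10
Dy = 1*[(-14)*(-4) - 3*20] - (-19)*[(-1)*(-4) - 3*(-3)] + 4*[(-1)*20 - (-14)*(-3)]
  = 1*(-4) - (-19)*(13) + 4*(-62) = -5
Dz = 1*[(-4)*20 - (-14)*(-2)] - (-1)*[(-1)*20 - (-14)*(-3)] + (-19)*[(-1)*(-2) - (-4)*(-3)]
  = 1*(-108) - (-1)*(-62) + (-19)*(-10) = 20
x = Dx/D = 10/-5 = -2, y = Dy/D = -5/-5 = 1, z = Dz/D = 20/-5 = -4
Check eq1: (1)(-2) + (-1)(1) + (4)(-4) = -19 = -19 ✓
Check eq2: (-1)(-2) + (-4)(1) + (3)(-4) = -14 = -14 ✓
Check eq3: (-3)(-2) + (-2)(1) + (-4)(-4) = 20 = 20 ✓

x = -2, y = 1, z = -4


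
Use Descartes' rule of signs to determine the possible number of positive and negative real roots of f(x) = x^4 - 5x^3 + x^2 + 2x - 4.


Descartes' rule of signs:

For positive roots, count sign changes in f(x) = x^4 - 5x^3 + x^2 + 2x - 4:
Signs of coefficients: +, -, +, +, -
Number of sign changes: 3
Possible positive real roots: 3, 1

For negative roots, examine f(-x) = x^4 + 5x^3 + x^2 - 2x - 4:
Signs of coefficients: +, +, +, -, -
Number of sign changes: 1
Possible negative real roots: 1

Positive roots: 3 or 1; Negative roots: 1


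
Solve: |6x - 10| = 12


An absolute value equation |expr| = 12 gives two cases:
Case 1: 6x - 10 = 12
  6x = 22, so x = 11/3
Case 2: 6x - 10 = -12
  6x = -2, so x = -1/3

x = -1/3, x = 11/3


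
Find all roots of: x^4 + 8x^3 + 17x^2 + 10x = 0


The constant term is 0, so x = 0 is a root. Factor out x:
  x^3 + 8x^2 + 17x + 10 = 0
Let p(x) = x^3 + 8x^2 + 17x + 10. By the rational root theorem (leading coefficient 1), any rational root is an integer divisor of 10: try ±1, ±2, ... in turn.
Test x = 1: value = 36 ≠ 0.
Test x = -1: value = 0 ✓, so (x + 1) is a factor.
Synthetic division by (x + 1): bring down 1; 1(-1) + 8 = 7; 7(-1) + 17 = 10; 10(-1) + 10 = 0 → quotient x^2 + 7x + 10, remainder 0.
Solve the quadratic x^2 + 7x + 10 = 0: discriminant = 7^2 - 4(1)(10) = 49 - 40 = 9.
sqrt(9) = 3, so x = (-7 ± 3)/2: x = -2 or x = -5.
Collecting all roots found:

x = -5, x = -2, x = -1, x = 0


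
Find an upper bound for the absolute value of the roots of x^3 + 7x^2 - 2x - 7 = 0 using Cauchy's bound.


Cauchy's bound: all roots r satisfy |r| <= 1 + max(|a_i/a_n|) for i = 0,...,n-1
where a_n is the leading coefficient.

Coefficients: [1, 7, -2, -7]
Leading coefficient a_n = 1
Ratios |a_i/a_n|: 7, 2, 7
Maximum ratio: 7
Cauchy's bound: |r| <= 1 + 7 = 8

Upper bound = 8


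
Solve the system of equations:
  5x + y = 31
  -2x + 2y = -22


Using Cramer's rule:
Determinant D = (5)(2) - (-2)(1) = 10 + 2 = 12
Dx = (31)(2) - (-22)(1) = 62 + 22 = 84
Dy = (5)(-22) - (-2)(31) = -110 + 62 = -48
x = Dx/D = 84/12 = 7
y = Dy/D = -48/12 = -4

x = 7, y = -4


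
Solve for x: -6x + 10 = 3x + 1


Starting with: -6x + 10 = 3x + 1
Move all x terms to left: (-6 - 3)x = 1 - 10
Simplify: -9x = -9
Divide both sides by -9: x = 1

x = 1


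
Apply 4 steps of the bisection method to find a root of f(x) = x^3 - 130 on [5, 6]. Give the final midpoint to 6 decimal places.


f(x) = x^3 - 130
f(5) = -5 < 0
f(6) = 86 > 0

Step 1: midpoint = (5.000000 + 6.000000)/2 = 5.500000
  f(5.500000) = 36.375000
  f(mid) > 0, so root is in [5.000000, 5.500000]

Step 2: midpoint = (5.000000 + 5.500000)/2 = 5.250000
  f(5.250000) = 14.703125
  f(mid) > 0, so root is in [5.000000, 5.250000]

Step 3: midpoint = (5.000000 + 5.250000)/2 = 5.125000
  f(5.125000) = 4.611328
  f(mid) > 0, so root is in [5.000000, 5.125000]

Step 4: midpoint = (5.000000 + 5.125000)/2 = 5.062500
  f(5.062500) = -0.253662
  f(mid) < 0, so root is in [5.062500, 5.125000]

midpoint = 5.062500


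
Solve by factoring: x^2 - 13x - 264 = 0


We need two numbers that multiply to -264 and add to -13.
Those numbers are 11 and -24 (since 11 * (-24) = -264 and 11 + (-24) = -13).
So x^2 - 13x - 264 = (x + 11)(x - 24) = 0
Setting each factor to zero: x = -11 or x = 24

x = -11, x = 24


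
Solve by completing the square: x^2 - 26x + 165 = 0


Start: x^2 - 26x + 165 = 0
Move constant: x^2 - 26x = -165
Half of -26 is -13, squared is 169
Add 169 to both sides: x^2 - 26x + 169 = 4
(x - 13)^2 = 4
x - 13 = ±2
x = 13 + 2 = 15 or x = 13 - 2 = 11

x = 11, x = 15


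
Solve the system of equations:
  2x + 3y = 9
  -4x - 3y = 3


Using Cramer's rule:
Determinant D = (2)(-3) - (-4)(3) = -6 + 12 = 6
Dx = (9)(-3) - (3)(3) = -27 - 9 = -36
Dy = (2)(3) - (-4)(9) = 6 + 36 = 42
x = Dx/D = -36/6 = -6
y = Dy/D = 42/6 = 7

x = -6, y = 7


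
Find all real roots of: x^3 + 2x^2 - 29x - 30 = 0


Let p(x) = x^3 + 2x^2 - 29x - 30. By the rational root theorem (leading coefficient 1), any rational root is an integer divisor of 30: try ±1, ±2, ... in turn.
Test x = 1: value = -56 ≠ 0.
Test x = -1: value = 0 ✓, so (x + 1) is a factor.
Synthetic division by (x + 1): bring down 1; 1(-1) + 2 = 1; 1(-1) - 29 = -30; (-30)(-1) - 30 = 0 → quotient x^2 + x - 30, remainder 0.
Solve the quadratic x^2 + x - 30 = 0: discriminant = 1^2 - 4(1)(-30) = 1 + 120 = 121.
sqrt(121) = 11, so x = (-1 ± 11)/2: x = 5 or x = -6.

x = -6, x = -1, x = 5


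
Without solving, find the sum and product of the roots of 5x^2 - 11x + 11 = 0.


By Vieta's formulas for ax^2 + bx + c = 0:
  Sum of roots = -b/a
  Product of roots = c/a

Here a = 5, b = -11, c = 11
Sum = -(-11)/5 = 11/5
Product = 11/5 = 11/5

Sum = 11/5, Product = 11/5


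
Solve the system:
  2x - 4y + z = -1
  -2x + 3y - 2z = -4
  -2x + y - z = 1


Using Cramer's rule. Expand each determinant along the first row.
D  = 2*[3*(-1) - (-2)*1] - (-4)*[(-2)*(-1) - (-2)*(-2)] + 1*[(-2)*1 - 3*(-2)]
  = 2*(-1) - (-4)*(-2) + 1*(4) = -6
Dx = (-1)*[3*(-1) - (-2)*1] - (-4)*[(-4)*(-1) - (-2)*1] + 1*[(-4)*1 - 3*1]
  = (-1)*(-1) - (-4)*(6) + 1*(-7) = 18
Dy = 2*[(-4)*(-1) - (-2)*1] - (-1)*[(-2)*(-1) - (-2)*(-2)] + 1*[(-2)*1 - (-4)*(-2)]
  = 2*(6) - (-1)*(-2) + 1*(-10) = 0
Dz = 2*[3*1 - (-4)*1] - (-4)*[(-2)*1 - (-4)*(-2)] + (-1)*[(-2)*1 - 3*(-2)]
  = 2*(7) - (-4)*(-10) + (-1)*(4) = -30
x = Dx/D = 18/-6 = -3, y = Dy/D = 0/-6 = 0, z = Dz/D = -30/-6 = 5
Check eq1: (2)(-3) + (-4)(0) + (1)(5) = -1 = -1 ✓
Check eq2: (-2)(-3) + (3)(0) + (-2)(5) = -4 = -4 ✓
Check eq3: (-2)(-3) + (1)(0) + (-1)(5) = 1 = 1 ✓

x = -3, y = 0, z = 5


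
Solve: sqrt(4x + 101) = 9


Square both sides: 4x + 101 = 9^2 = 81
4x = 81 - 101 = -20
x = -5
Check: sqrt(4*(-5) + 101) = sqrt(81) = 9 ✓

x = -5


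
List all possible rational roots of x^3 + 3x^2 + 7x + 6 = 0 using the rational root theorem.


Rational root theorem: possible roots are ±p/q where:
  p divides the constant term (6): p ∈ {1, 2, 3, 6}
  q divides the leading coefficient (1): q ∈ {1}

All possible rational roots: -6, -3, -2, -1, 1, 2, 3, 6

-6, -3, -2, -1, 1, 2, 3, 6


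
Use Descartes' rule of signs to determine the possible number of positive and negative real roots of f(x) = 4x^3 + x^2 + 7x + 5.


Descartes' rule of signs:

For positive roots, count sign changes in f(x) = 4x^3 + x^2 + 7x + 5:
Signs of coefficients: +, +, +, +
Number of sign changes: 0
Possible positive real roots: 0

For negative roots, examine f(-x) = -4x^3 + x^2 - 7x + 5:
Signs of coefficients: -, +, -, +
Number of sign changes: 3
Possible negative real roots: 3, 1

Positive roots: 0; Negative roots: 3 or 1


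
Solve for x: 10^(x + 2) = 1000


Express both sides with the same base.
1000 = 10^3
Since the bases match, equate exponents: x + 2 = 3
So x = 3 - (2) = 1

x = 1


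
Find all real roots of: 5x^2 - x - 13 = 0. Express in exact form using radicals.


Using the quadratic formula: x = (-b ± sqrt(b^2 - 4ac)) / (2a)
Here a = 5, b = -1, c = -13
Discriminant = b^2 - 4ac = (-1)^2 - 4(5)(-13) = 1 + 260 = 261
Since discriminant = 261 > 0, there are two real roots.
x = (1 ± 3*sqrt(29)) / 10
Numerically: x ≈ 1.7155 or x ≈ -1.5155

x = (1 + 3*sqrt(29)) / 10 or x = (1 - 3*sqrt(29)) / 10


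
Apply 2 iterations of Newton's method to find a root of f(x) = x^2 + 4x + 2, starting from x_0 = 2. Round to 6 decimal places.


Newton's method: x_(n+1) = x_n - f(x_n)/f'(x_n)
f(x) = x^2 + 4x + 2
f'(x) = 2x + 4

Iteration 1:
  f(2.000000) = 14.000000
  f'(2.000000) = 8.000000
  x_1 = 2.000000 - (14.000000)/(8.000000) = 0.250000

Iteration 2:
  f(0.250000) = 3.062500
  f'(0.250000) = 4.500000
  x_2 = 0.250000 - (3.062500)/(4.500000) = -0.430556

x_2 = -0.430556


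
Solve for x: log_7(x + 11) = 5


Convert to exponential form: x + 11 = 7^5 = 16807
x = 16807 - 11 = 16796
Check: log_7(16796 + 11) = log_7(16807) = log_7(16807) = 5 ✓

x = 16796


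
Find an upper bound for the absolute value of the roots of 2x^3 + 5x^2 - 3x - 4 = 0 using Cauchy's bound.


Cauchy's bound: all roots r satisfy |r| <= 1 + max(|a_i/a_n|) for i = 0,...,n-1
where a_n is the leading coefficient.

Coefficients: [2, 5, -3, -4]
Leading coefficient a_n = 2
Ratios |a_i/a_n|: 5/2, 3/2, 2
Maximum ratio: 5/2
Cauchy's bound: |r| <= 1 + 5/2 = 7/2

Upper bound = 7/2


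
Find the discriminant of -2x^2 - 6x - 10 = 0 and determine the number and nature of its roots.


For ax^2 + bx + c = 0, discriminant D = b^2 - 4ac
Here a = -2, b = -6, c = -10
D = (-6)^2 - 4(-2)(-10) = 36 - 80 = -44

D = -44 < 0
The equation has no real roots (2 complex conjugate roots).

Discriminant = -44, no real roots (2 complex conjugate roots)


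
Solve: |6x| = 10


An absolute value equation |expr| = 10 gives two cases:
Case 1: 6x = 10
  6x = 10, so x = 5/3
Case 2: 6x = -10
  6x = -10, so x = -5/3

x = -5/3, x = 5/3


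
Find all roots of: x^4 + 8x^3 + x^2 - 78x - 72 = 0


Let p(x) = x^4 + 8x^3 + x^2 - 78x - 72. By the rational root theorem (leading coefficient 1), any rational root is an integer divisor of 72: try ±1, ±2, ... in turn.
Test x = 1: value = -140 ≠ 0.
Test x = -1: value = 0 ✓, so (x + 1) is a factor.
Synthetic division by (x + 1): bring down 1; 1(-1) + 8 = 7; 7(-1) + 1 = -6; (-6)(-1) - 78 = -72; (-72)(-1) - 72 = 0 → quotient x^3 + 7x^2 - 6x - 72, remainder 0.
Continue with the quotient x^3 + 7x^2 - 6x - 72 (candidates must divide 72; re-test x = -1 first in case it repeats).
Test x = -1: value = -60 ≠ 0.
Test x = 2: value = -48 ≠ 0.
Test x = -2: value = -40 ≠ 0.
Test x = 3: value = 0 ✓, so (x - 3) is a factor.
Synthetic division by (x - 3): bring down 1; 1(3) + 7 = 10; 10(3) - 6 = 24; 24(3) - 72 = 0 → quotient x^2 + 10x + 24, remainder 0.
Solve the quadratic x^2 + 10x + 24 = 0: discriminant = 10^2 - 4(1)(24) = 100 - 96 = 4.
sqrt(4) = 2, so x = (-10 ± 2)/2: x = -4 or x = -6.
Collecting all roots found:

x = -6, x = -4, x = -1, x = 3


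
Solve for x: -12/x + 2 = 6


Subtract 2 from both sides: -12/x = 4
Multiply both sides by x: -12 = 4 * x
Divide by 4: x = -3

x = -3


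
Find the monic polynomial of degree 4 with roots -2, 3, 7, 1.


A monic polynomial with roots -2, 3, 7, 1 is:
p(x) = (x + 2)(x - 3)(x - 7)(x - 1)
After multiplying by (x + 2): x + 2
After multiplying by (x - 3): x^2 - x - 6
After multiplying by (x - 7): x^3 - 8x^2 + x + 42
After multiplying by (x - 1): x^4 - 9x^3 + 9x^2 + 41x - 42

x^4 - 9x^3 + 9x^2 + 41x - 42


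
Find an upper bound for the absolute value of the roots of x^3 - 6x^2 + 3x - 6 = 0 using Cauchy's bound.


Cauchy's bound: all roots r satisfy |r| <= 1 + max(|a_i/a_n|) for i = 0,...,n-1
where a_n is the leading coefficient.

Coefficients: [1, -6, 3, -6]
Leading coefficient a_n = 1
Ratios |a_i/a_n|: 6, 3, 6
Maximum ratio: 6
Cauchy's bound: |r| <= 1 + 6 = 7

Upper bound = 7


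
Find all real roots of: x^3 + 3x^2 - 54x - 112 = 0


Let p(x) = x^3 + 3x^2 - 54x - 112. By the rational root theorem (leading coefficient 1), any rational root is an integer divisor of 112: try ±1, ±2, ... in turn.
Test x = 1: value = -162 ≠ 0.
Test x = -1: value = -56 ≠ 0.
Test x = 2: value = -200 ≠ 0.
Test x = -2: value = 0 ✓, so (x + 2) is a factor.
Synthetic division by (x + 2): bring down 1; 1(-2) + 3 = 1; 1(-2) - 54 = -56; (-56)(-2) - 112 = 0 → quotient x^2 + x - 56, remainder 0.
Solve the quadratic x^2 + x - 56 = 0: discriminant = 1^2 - 4(1)(-56) = 1 + 224 = 225.
sqrt(225) = 15, so x = (-1 ± 15)/2: x = 7 or x = -8.

x = -8, x = -2, x = 7


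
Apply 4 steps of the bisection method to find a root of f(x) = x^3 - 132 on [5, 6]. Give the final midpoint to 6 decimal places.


f(x) = x^3 - 132
f(5) = -7 < 0
f(6) = 84 > 0

Step 1: midpoint = (5.000000 + 6.000000)/2 = 5.500000
  f(5.500000) = 34.375000
  f(mid) > 0, so root is in [5.000000, 5.500000]

Step 2: midpoint = (5.000000 + 5.500000)/2 = 5.250000
  f(5.250000) = 12.703125
  f(mid) > 0, so root is in [5.000000, 5.250000]

Step 3: midpoint = (5.000000 + 5.250000)/2 = 5.125000
  f(5.125000) = 2.611328
  f(mid) > 0, so root is in [5.000000, 5.125000]

Step 4: midpoint = (5.000000 + 5.125000)/2 = 5.062500
  f(5.062500) = -2.253662
  f(mid) < 0, so root is in [5.062500, 5.125000]

midpoint = 5.062500


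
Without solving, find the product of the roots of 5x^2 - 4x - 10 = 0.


By Vieta's formulas for ax^2 + bx + c = 0:
  Sum of roots = -b/a
  Product of roots = c/a

Here a = 5, b = -4, c = -10
Sum = -(-4)/5 = 4/5
Product = -10/5 = -2

Product = -2


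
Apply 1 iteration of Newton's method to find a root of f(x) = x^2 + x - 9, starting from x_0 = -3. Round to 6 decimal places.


Newton's method: x_(n+1) = x_n - f(x_n)/f'(x_n)
f(x) = x^2 + x - 9
f'(x) = 2x + 1

Iteration 1:
  f(-3.000000) = -3.000000
  f'(-3.000000) = -5.000000
  x_1 = -3.000000 - (-3.000000)/(-5.000000) = -3.600000

x_1 = -3.600000


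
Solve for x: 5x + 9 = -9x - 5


Starting with: 5x + 9 = -9x - 5
Move all x terms to left: (5 + 9)x = -5 - 9
Simplify: 14x = -14
Divide both sides by 14: x = -1

x = -1


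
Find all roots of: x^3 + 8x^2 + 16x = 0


The constant term is 0, so x = 0 is a root. Factor out x:
  x^2 + 8x + 16 = 0
Solve the quadratic x^2 + 8x + 16 = 0: discriminant = 8^2 - 4(1)(16) = 64 - 64 = 0.
Discriminant = 0, so a double root: x = -8/2 = -4.
Collecting all roots found:

x = -4 (multiplicity 2), x = 0


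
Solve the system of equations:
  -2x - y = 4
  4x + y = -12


Using Cramer's rule:
Determinant D = (-2)(1) - (4)(-1) = -2 + 4 = 2
Dx = (4)(1) - (-12)(-1) = 4 - 12 = -8
Dy = (-2)(-12) - (4)(4) = 24 - 16 = 8
x = Dx/D = -8/2 = -4
y = Dy/D = 8/2 = 4

x = -4, y = 4


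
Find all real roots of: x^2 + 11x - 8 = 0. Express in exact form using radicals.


Using the quadratic formula: x = (-b ± sqrt(b^2 - 4ac)) / (2a)
Here a = 1, b = 11, c = -8
Discriminant = b^2 - 4ac = 11^2 - 4(1)(-8) = 121 + 32 = 153
Since discriminant = 153 > 0, there are two real roots.
x = (-11 ± 3*sqrt(17)) / 2
Numerically: x ≈ 0.6847 or x ≈ -11.6847

x = (-11 + 3*sqrt(17)) / 2 or x = (-11 - 3*sqrt(17)) / 2
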